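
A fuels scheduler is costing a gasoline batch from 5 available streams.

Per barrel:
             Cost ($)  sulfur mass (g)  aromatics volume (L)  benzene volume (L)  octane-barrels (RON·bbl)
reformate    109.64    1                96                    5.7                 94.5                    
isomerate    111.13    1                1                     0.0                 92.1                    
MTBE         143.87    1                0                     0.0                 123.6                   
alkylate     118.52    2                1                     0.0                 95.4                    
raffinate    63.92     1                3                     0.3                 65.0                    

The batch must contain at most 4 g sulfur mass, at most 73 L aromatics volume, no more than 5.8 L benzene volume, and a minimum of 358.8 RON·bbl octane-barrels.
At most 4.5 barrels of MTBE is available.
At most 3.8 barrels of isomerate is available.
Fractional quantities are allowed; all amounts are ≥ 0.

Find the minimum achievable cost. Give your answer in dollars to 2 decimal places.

Treat it as an LP. Let x1 = barrels of reformate, x2 = barrels of isomerate, x3 = barrels of MTBE, x4 = barrels of alkylate, x5 = barrels of raffinate.
min 109.64x1 + 111.13x2 + 143.87x3 + 118.52x4 + 63.92x5 subject to:
  1x1 + 1x2 + 1x3 + 2x4 + 1x5 ≤ 4   (sulfur mass)
  96x1 + 1x2 + 1x4 + 3x5 ≤ 73   (aromatics volume)
  5.7x1 + 0.3x5 ≤ 5.8   (benzene volume)
  94.5x1 + 92.1x2 + 123.6x3 + 95.4x4 + 65x5 ≥ 358.8   (octane-barrels)
  x3 ≤ 4.5
  x2 ≤ 3.8
  x1, x2, x3, x4, x5 ≥ 0.
The optimal basis is {MTBE, raffinate}; reformate, isomerate, alkylate drop out. The sulfur mass and octane-barrels requirements are met with equality.
That vertex is x3 = 1.686, x5 = 2.314.
Hence cost = 143.87·1.686 + 63.92·2.314 = $390.4757.

$390.48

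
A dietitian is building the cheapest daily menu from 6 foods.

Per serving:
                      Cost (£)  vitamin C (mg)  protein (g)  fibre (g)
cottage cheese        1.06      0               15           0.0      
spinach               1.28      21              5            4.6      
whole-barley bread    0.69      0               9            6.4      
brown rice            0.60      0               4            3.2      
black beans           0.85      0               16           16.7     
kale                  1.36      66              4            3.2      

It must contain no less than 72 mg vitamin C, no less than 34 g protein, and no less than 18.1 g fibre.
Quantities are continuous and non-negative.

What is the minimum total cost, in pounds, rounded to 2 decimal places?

This is a linear program. Let x1 = servings of cottage cheese, x2 = servings of spinach, x3 = servings of whole-barley bread, x4 = servings of brown rice, x5 = servings of black beans, x6 = servings of kale.
Minimise 1.06x1 + 1.28x2 + 0.69x3 + 0.6x4 + 0.85x5 + 1.36x6 subject to:
  21x2 + 66x6 ≥ 72   (vitamin C)
  15x1 + 5x2 + 9x3 + 4x4 + 16x5 + 4x6 ≥ 34   (protein)
  4.6x2 + 6.4x3 + 3.2x4 + 16.7x5 + 3.2x6 ≥ 18.1   (fibre)
  x1, x2, x3, x4, x5, x6 ≥ 0.
The minimum-cost mix takes nothing from cottage cheese, spinach, whole-barley bread, brown rice — only black beans, kale. There the vitamin C and protein constraints are tight.
Solving gives x5 = 1.852, x6 = 1.091.
Objective = 0.85·1.852 + 1.36·1.091 = 3.0580.

£3.06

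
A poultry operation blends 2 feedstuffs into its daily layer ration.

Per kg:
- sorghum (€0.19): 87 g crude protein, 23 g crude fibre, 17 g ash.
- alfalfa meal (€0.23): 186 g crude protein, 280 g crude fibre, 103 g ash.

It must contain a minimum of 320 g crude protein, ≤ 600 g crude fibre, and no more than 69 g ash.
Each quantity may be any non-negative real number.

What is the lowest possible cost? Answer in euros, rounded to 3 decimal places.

Treat it as an LP. Let x1 = kg of sorghum, x2 = kg of alfalfa meal.
Minimize 0.19x1 + 0.23x2 s.t.:
  87x1 + 186x2 ≥ 320   (crude protein)
  23x1 + 280x2 ≤ 600   (crude fibre)
  17x1 + 103x2 ≤ 69   (ash)
  x1, x2 ≥ 0.
Both inputs are positive at the optimum. Binding constraints: crude protein and ash.
Solving gives x1 = 3.471, x2 = 0.09709.
Hence cost = 0.19·3.471 + 0.23·0.09709 = €0.68182.

€0.682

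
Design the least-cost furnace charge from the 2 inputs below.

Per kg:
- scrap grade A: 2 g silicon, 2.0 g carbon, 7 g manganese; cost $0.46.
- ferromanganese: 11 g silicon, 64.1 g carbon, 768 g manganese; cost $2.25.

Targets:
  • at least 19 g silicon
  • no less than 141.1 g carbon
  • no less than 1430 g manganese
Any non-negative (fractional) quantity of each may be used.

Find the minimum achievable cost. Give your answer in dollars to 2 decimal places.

$4.95

Let x1 = kg of scrap grade A, x2 = kg of ferromanganese.
Minimise 0.46x1 + 2.25x2 subject to:
  2x1 + 11x2 ≥ 19   (silicon)
  2x1 + 64.1x2 ≥ 141.1   (carbon)
  7x1 + 768x2 ≥ 1430   (manganese)
  x1, x2 ≥ 0.
At the optimum only ferromanganese is positive (scrap grade A = 0). There the carbon constraint is tight.
Solving gives x2 = 2.201.
Hence cost = 2.25·2.201 = $4.9523.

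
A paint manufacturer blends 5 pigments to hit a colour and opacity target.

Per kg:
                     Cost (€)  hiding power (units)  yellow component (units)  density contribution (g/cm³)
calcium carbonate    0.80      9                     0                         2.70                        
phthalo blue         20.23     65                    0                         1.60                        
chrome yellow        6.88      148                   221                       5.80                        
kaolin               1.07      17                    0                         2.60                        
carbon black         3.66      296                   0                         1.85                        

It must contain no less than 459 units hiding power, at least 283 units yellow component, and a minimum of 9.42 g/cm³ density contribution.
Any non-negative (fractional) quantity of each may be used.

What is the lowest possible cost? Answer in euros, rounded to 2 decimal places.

€12.22

Set it up as a linear program. Let x1 = kg of calcium carbonate, x2 = kg of phthalo blue, x3 = kg of chrome yellow, x4 = kg of kaolin, x5 = kg of carbon black.
Minimise 0.8x1 + 20.23x2 + 6.88x3 + 1.07x4 + 3.66x5 s.t.:
  9x1 + 65x2 + 148x3 + 17x4 + 296x5 ≥ 459   (hiding power)
  221x3 ≥ 283   (yellow component)
  2.7x1 + 1.6x2 + 5.8x3 + 2.6x4 + 1.85x5 ≥ 9.42   (density contribution)
  x1, x2, x3, x4, x5 ≥ 0.
The minimum-cost mix takes nothing from phthalo blue, kaolin — only calcium carbonate, chrome yellow, carbon black. There the hiding power, yellow component, density contribution constraints are tight.
So calcium carbonate = 0.11673 kg, chrome yellow = 1.2805 kg, carbon black = 0.90685 kg.
Objective = 0.8·0.11673 + 6.88·1.2805 + 3.66·0.90685 = 12.2223.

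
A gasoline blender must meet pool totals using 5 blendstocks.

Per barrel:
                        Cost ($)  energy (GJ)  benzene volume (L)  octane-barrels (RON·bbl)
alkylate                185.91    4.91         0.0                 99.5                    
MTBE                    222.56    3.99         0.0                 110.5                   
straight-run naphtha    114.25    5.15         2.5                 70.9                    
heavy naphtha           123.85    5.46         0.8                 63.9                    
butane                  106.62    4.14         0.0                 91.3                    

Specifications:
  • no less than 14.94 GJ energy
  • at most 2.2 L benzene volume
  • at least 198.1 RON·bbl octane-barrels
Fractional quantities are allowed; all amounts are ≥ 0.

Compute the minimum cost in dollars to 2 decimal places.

Let x1 = barrels of alkylate, x2 = barrels of MTBE, x3 = barrels of straight-run naphtha, x4 = barrels of heavy naphtha, x5 = barrels of butane.
min 185.91x1 + 222.56x2 + 114.25x3 + 123.85x4 + 106.62x5 s.t.:
  4.91x1 + 3.99x2 + 5.15x3 + 5.46x4 + 4.14x5 ≥ 14.94   (energy)
  2.5x3 + 0.8x4 ≤ 2.2   (benzene volume)
  99.5x1 + 110.5x2 + 70.9x3 + 63.9x4 + 91.3x5 ≥ 198.1   (octane-barrels)
  x1, x2, x3, x4, x5 ≥ 0.
The optimal basis is {straight-run naphtha, heavy naphtha, butane}; alkylate, MTBE drop out. Binding constraints: energy, benzene volume, octane-barrels.
Solving gives x3 = 0.17943, x4 = 2.1893, x5 = 0.49817.
Objective = 114.25·0.17943 + 123.85·2.1893 + 106.62·0.49817 = 344.7596.

$344.76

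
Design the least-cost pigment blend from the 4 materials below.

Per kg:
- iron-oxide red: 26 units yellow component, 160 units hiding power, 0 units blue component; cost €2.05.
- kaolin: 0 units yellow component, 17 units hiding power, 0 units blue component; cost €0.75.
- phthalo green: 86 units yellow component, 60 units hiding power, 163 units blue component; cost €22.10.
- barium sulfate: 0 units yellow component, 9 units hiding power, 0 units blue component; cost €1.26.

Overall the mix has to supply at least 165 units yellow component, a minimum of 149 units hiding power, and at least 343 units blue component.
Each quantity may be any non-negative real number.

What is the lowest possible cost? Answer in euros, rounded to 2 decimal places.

This is a linear program. Let x1 = kg of iron-oxide red, x2 = kg of kaolin, x3 = kg of phthalo green, x4 = kg of barium sulfate.
Minimize 2.05x1 + 0.75x2 + 22.1x3 + 1.26x4 s.t.:
  26x1 + 86x3 ≥ 165   (yellow component)
  160x1 + 17x2 + 60x3 + 9x4 ≥ 149   (hiding power)
  163x3 ≥ 343   (blue component)
  x1, x2, x3, x4 ≥ 0.
The optimal basis is {iron-oxide red, phthalo green}; kaolin, barium sulfate drop out. Binding constraints: hiding power and blue component.
Optimal quantities: iron-oxide red = 0.14214 kg, phthalo green = 2.1043 kg.
Hence cost = 2.05·0.14214 + 22.1·2.1043 = €46.7964.

€46.80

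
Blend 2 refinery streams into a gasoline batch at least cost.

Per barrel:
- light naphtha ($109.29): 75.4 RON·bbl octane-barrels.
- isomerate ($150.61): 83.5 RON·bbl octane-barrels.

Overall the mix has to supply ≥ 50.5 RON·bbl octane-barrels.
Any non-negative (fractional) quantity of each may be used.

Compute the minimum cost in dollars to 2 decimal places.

$73.20

Set it up as a linear program. Let x1 = barrels of light naphtha, x2 = barrels of isomerate.
Minimize 109.29x1 + 150.61x2 s.t.:
  75.4x1 + 83.5x2 ≥ 50.5   (octane-barrels)
  x1, x2 ≥ 0.
The minimum-cost mix takes nothing from isomerate — only light naphtha. The octane-barrels requirement is met with equality.
That vertex is x1 = 0.6698.
Total cost: 109.29·0.6698 = 73.2024.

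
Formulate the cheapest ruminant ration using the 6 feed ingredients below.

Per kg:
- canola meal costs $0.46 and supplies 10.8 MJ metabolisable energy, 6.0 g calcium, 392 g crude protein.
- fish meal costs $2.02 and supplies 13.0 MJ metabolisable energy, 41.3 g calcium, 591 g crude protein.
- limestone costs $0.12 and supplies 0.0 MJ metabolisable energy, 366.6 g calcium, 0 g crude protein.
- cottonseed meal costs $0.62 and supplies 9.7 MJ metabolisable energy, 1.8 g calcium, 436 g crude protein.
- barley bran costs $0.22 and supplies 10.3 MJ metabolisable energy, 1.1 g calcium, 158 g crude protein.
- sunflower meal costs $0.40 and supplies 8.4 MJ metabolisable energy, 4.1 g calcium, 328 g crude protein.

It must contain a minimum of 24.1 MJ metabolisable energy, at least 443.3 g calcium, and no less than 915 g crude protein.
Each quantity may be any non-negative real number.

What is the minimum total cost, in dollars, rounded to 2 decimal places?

Treat it as an LP. Let x1 = kg of canola meal, x2 = kg of fish meal, x3 = kg of limestone, x4 = kg of cottonseed meal, x5 = kg of barley bran, x6 = kg of sunflower meal.
Minimise 0.46x1 + 2.02x2 + 0.12x3 + 0.62x4 + 0.22x5 + 0.4x6 s.t.:
  10.8x1 + 13x2 + 9.7x4 + 10.3x5 + 8.4x6 ≥ 24.1   (metabolisable energy)
  6x1 + 41.3x2 + 366.6x3 + 1.8x4 + 1.1x5 + 4.1x6 ≥ 443.3   (calcium)
  392x1 + 591x2 + 436x4 + 158x5 + 328x6 ≥ 915   (crude protein)
  x1, x2, x3, x4, x5, x6 ≥ 0.
The cheapest feasible vertex uses only canola meal, limestone; fish meal, cottonseed meal, barley bran, sunflower meal are not used. There the calcium and crude protein constraints are tight.
Solving gives x1 = 2.334, x3 = 1.171.
Cost = 0.46·2.334 + 0.12·1.171 = 1.2142.

$1.21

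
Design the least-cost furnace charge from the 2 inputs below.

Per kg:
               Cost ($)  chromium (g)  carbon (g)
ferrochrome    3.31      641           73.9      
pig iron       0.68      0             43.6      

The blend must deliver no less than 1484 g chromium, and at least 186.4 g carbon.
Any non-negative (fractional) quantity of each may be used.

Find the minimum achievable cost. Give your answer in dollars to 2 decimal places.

Treat it as an LP. Let x1 = kg of ferrochrome, x2 = kg of pig iron.
Minimize 3.31x1 + 0.68x2 with:
  641x1 ≥ 1484   (chromium)
  73.9x1 + 43.6x2 ≥ 186.4   (carbon)
  x1, x2 ≥ 0.
Both inputs are positive at the optimum. Binding constraints: chromium and carbon.
So ferrochrome = 2.315 kg, pig iron = 0.3512 kg.
Cost = 3.31·2.315 + 0.68·0.3512 = 7.9015.

$7.90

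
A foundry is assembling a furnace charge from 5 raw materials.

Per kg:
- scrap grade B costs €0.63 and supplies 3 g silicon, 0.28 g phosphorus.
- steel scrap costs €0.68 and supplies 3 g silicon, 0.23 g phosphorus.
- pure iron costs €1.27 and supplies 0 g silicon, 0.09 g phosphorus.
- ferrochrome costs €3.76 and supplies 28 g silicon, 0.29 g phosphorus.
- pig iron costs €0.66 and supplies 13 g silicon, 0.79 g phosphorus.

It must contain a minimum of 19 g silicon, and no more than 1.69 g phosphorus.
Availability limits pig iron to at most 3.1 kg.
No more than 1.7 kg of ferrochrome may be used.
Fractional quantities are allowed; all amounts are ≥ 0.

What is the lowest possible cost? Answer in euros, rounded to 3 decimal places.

€0.965

Treat it as an LP. Let x1 = kg of scrap grade B, x2 = kg of steel scrap, x3 = kg of pure iron, x4 = kg of ferrochrome, x5 = kg of pig iron.
Minimize 0.63x1 + 0.68x2 + 1.27x3 + 3.76x4 + 0.66x5 s.t.:
  3x1 + 3x2 + 28x4 + 13x5 ≥ 19   (silicon)
  0.28x1 + 0.23x2 + 0.09x3 + 0.29x4 + 0.79x5 ≤ 1.69   (phosphorus)
  x5 ≤ 3.1
  x4 ≤ 1.7
  x1, x2, x3, x4, x5 ≥ 0.
The minimum-cost mix takes nothing from scrap grade B, steel scrap, pure iron, ferrochrome — only pig iron. Binding constraint: silicon.
Solving gives x5 = 1.462.
Total cost: 0.66·1.462 = 0.96492.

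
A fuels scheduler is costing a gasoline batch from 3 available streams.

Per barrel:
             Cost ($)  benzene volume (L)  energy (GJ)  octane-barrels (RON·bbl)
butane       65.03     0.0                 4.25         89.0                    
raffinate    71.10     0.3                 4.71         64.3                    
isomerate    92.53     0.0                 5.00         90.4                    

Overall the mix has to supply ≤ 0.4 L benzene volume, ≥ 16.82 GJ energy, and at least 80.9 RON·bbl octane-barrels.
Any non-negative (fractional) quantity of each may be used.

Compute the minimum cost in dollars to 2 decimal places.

$256.07

Set it up as a linear program. Let x1 = barrels of butane, x2 = barrels of raffinate, x3 = barrels of isomerate.
Minimise 65.03x1 + 71.1x2 + 92.53x3 with:
  0.3x2 ≤ 0.4   (benzene volume)
  4.25x1 + 4.71x2 + 5x3 ≥ 16.82   (energy)
  89x1 + 64.3x2 + 90.4x3 ≥ 80.9   (octane-barrels)
  x1, x2, x3 ≥ 0.
At the optimum only butane, raffinate are positive (isomerate = 0). Binding constraints: benzene volume and energy.
So butane = 2.48 barrels, raffinate = 1.3333 barrels.
Cost = 65.03·2.48 + 71.1·1.3333 = 256.0720.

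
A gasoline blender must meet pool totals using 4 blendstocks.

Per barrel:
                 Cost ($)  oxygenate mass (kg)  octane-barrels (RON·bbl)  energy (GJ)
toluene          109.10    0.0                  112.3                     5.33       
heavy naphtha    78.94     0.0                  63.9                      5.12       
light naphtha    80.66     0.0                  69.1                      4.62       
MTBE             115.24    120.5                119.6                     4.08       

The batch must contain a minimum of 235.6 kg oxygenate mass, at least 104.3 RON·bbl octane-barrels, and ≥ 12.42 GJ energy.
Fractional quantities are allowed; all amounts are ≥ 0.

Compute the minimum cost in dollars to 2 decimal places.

$293.82

Treat it as an LP. Let x1 = barrels of toluene, x2 = barrels of heavy naphtha, x3 = barrels of light naphtha, x4 = barrels of MTBE.
Minimise 109.1x1 + 78.94x2 + 80.66x3 + 115.24x4 subject to:
  120.5x4 ≥ 235.6   (oxygenate mass)
  112.3x1 + 63.9x2 + 69.1x3 + 119.6x4 ≥ 104.3   (octane-barrels)
  5.33x1 + 5.12x2 + 4.62x3 + 4.08x4 ≥ 12.42   (energy)
  x1, x2, x3, x4 ≥ 0.
At the optimum only heavy naphtha, MTBE are positive (toluene, light naphtha = 0). There the oxygenate mass and energy constraints are tight.
So heavy naphtha = 0.86774 barrels, MTBE = 1.9552 barrels.
Total cost: 78.94·0.86774 + 115.24·1.9552 = 293.8166.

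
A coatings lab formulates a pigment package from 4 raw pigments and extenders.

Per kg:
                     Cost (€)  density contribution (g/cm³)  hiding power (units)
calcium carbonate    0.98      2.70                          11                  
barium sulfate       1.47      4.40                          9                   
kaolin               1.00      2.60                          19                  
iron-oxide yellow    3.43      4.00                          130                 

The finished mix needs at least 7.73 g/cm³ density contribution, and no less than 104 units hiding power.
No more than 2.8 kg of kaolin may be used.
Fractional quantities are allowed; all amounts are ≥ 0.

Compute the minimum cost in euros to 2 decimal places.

€3.86

Let x1 = kg of calcium carbonate, x2 = kg of barium sulfate, x3 = kg of kaolin, x4 = kg of iron-oxide yellow.
Minimise 0.98x1 + 1.47x2 + 1x3 + 3.43x4 with:
  2.7x1 + 4.4x2 + 2.6x3 + 4x4 ≥ 7.73   (density contribution)
  11x1 + 9x2 + 19x3 + 130x4 ≥ 104   (hiding power)
  x3 ≤ 2.8
  x1, x2, x3, x4 ≥ 0.
The optimal basis is {kaolin, iron-oxide yellow}; calcium carbonate, barium sulfate drop out. There the density contribution and hiding power constraints are tight.
Solving gives x3 = 2.2477, x4 = 0.47149.
Objective = 1·2.2477 + 3.43·0.47149 = 3.8649.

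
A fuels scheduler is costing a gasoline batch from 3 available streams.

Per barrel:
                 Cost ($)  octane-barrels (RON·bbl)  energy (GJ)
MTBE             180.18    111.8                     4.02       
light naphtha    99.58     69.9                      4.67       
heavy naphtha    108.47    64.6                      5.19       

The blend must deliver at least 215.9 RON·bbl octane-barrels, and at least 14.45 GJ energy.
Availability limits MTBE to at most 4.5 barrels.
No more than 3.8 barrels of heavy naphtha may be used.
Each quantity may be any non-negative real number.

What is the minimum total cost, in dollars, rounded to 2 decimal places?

$308.06

This is a linear program. Let x1 = barrels of MTBE, x2 = barrels of light naphtha, x3 = barrels of heavy naphtha.
Minimise 180.18x1 + 99.58x2 + 108.47x3 subject to:
  111.8x1 + 69.9x2 + 64.6x3 ≥ 215.9   (octane-barrels)
  4.02x1 + 4.67x2 + 5.19x3 ≥ 14.45   (energy)
  x1 ≤ 4.5
  x3 ≤ 3.8
  x1, x2, x3 ≥ 0.
The optimal basis is {light naphtha, heavy naphtha}; MTBE drops out. Binding constraints: octane-barrels and energy.
Optimal quantities: light naphtha = 3.06144 barrels, heavy naphtha = 0.0294931 barrels.
Total cost: 99.58·3.06144 + 108.47·0.0294931 = 308.0573.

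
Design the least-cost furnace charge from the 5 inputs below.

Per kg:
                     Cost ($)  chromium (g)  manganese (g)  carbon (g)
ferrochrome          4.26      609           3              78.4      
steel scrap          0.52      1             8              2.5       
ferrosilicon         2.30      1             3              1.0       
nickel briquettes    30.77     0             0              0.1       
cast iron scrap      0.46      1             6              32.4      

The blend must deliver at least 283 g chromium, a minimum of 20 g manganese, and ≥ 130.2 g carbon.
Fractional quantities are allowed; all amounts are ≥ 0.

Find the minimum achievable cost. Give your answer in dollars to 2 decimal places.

$3.37

This is a linear program. Let x1 = kg of ferrochrome, x2 = kg of steel scrap, x3 = kg of ferrosilicon, x4 = kg of nickel briquettes, x5 = kg of cast iron scrap.
Minimize 4.26x1 + 0.52x2 + 2.3x3 + 30.77x4 + 0.46x5 subject to:
  609x1 + 1x2 + 1x3 + 1x5 ≥ 283   (chromium)
  3x1 + 8x2 + 3x3 + 6x5 ≥ 20   (manganese)
  78.4x1 + 2.5x2 + 1x3 + 0.1x4 + 32.4x5 ≥ 130.2   (carbon)
  x1, x2, x3, x4, x5 ≥ 0.
At the optimum only ferrochrome, steel scrap, cast iron scrap are positive (ferrosilicon, nickel briquettes = 0). Binding constraints: chromium, manganese, carbon.
Optimal quantities: ferrochrome = 0.4597 kg, steel scrap = 0.1571 kg, cast iron scrap = 2.894 kg.
Hence cost = 4.26·0.4597 + 0.52·0.1571 + 0.46·2.894 = $3.3713.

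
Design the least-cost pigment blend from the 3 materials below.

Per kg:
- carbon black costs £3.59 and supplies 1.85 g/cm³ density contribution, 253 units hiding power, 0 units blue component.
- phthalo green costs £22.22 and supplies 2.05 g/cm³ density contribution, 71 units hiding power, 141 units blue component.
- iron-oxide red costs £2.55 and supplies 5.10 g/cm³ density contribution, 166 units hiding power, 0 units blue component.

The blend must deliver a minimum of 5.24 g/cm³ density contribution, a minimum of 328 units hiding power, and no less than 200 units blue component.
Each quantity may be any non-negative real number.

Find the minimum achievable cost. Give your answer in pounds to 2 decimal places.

Let x1 = kg of carbon black, x2 = kg of phthalo green, x3 = kg of iron-oxide red.
min 3.59x1 + 22.22x2 + 2.55x3 subject to:
  1.85x1 + 2.05x2 + 5.1x3 ≥ 5.24   (density contribution)
  253x1 + 71x2 + 166x3 ≥ 328   (hiding power)
  141x2 ≥ 200   (blue component)
  x1, x2, x3 ≥ 0.
All 3 inputs are positive at the optimum. Binding constraints: density contribution, hiding power, blue component.
Solving gives x1 = 0.78523, x2 = 1.4184, x3 = 0.17246.
Cost = 3.59·0.78523 + 22.22·1.4184 + 2.55·0.17246 = 34.7756.

£34.78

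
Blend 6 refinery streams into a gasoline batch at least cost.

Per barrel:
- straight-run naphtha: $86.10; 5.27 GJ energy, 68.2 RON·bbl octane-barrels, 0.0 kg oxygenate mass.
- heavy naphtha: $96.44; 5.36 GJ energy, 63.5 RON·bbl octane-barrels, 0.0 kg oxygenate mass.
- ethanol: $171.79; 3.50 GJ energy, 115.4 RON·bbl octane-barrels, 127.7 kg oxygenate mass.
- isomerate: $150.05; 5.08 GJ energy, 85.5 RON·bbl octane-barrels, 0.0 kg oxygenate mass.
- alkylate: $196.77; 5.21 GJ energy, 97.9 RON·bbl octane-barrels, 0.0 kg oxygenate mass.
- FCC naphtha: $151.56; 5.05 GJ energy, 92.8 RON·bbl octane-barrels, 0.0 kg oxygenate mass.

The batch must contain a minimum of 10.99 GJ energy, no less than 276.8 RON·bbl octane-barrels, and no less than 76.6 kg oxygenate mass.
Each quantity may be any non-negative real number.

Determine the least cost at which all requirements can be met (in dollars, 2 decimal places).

$365.11

Set it up as a linear program. Let x1 = barrels of straight-run naphtha, x2 = barrels of heavy naphtha, x3 = barrels of ethanol, x4 = barrels of isomerate, x5 = barrels of alkylate, x6 = barrels of FCC naphtha.
min 86.1x1 + 96.44x2 + 171.79x3 + 150.05x4 + 196.77x5 + 151.56x6 subject to:
  5.27x1 + 5.36x2 + 3.5x3 + 5.08x4 + 5.21x5 + 5.05x6 ≥ 10.99   (energy)
  68.2x1 + 63.5x2 + 115.4x3 + 85.5x4 + 97.9x5 + 92.8x6 ≥ 276.8   (octane-barrels)
  127.7x3 ≥ 76.6   (oxygenate mass)
  x1, x2, x3, x4, x5, x6 ≥ 0.
The cheapest feasible vertex uses only straight-run naphtha, ethanol; heavy naphtha, isomerate, alkylate, FCC naphtha are not used. Binding constraints: octane-barrels and oxygenate mass.
That vertex is x1 = 3.0437, x3 = 0.59984.
Hence cost = 86.1·3.0437 + 171.79·0.59984 = $365.1091.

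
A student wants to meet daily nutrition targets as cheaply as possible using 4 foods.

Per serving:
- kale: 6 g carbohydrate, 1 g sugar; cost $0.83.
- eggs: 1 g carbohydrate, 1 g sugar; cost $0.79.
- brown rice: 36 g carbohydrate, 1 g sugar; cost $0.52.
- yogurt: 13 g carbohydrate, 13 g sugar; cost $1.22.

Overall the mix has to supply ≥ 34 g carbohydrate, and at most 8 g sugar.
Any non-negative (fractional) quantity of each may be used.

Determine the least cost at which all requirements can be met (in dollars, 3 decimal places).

$0.491

Set it up as a linear program. Let x1 = servings of kale, x2 = servings of eggs, x3 = servings of brown rice, x4 = servings of yogurt.
Minimize 0.83x1 + 0.79x2 + 0.52x3 + 1.22x4 subject to:
  6x1 + 1x2 + 36x3 + 13x4 ≥ 34   (carbohydrate)
  1x1 + 1x2 + 1x3 + 13x4 ≤ 8   (sugar)
  x1, x2, x3, x4 ≥ 0.
At the optimum only brown rice is positive (kale, eggs, yogurt = 0). There the carbohydrate constraint is tight.
So brown rice = 0.9444 servings.
Total cost: 0.52·0.9444 = 0.49109.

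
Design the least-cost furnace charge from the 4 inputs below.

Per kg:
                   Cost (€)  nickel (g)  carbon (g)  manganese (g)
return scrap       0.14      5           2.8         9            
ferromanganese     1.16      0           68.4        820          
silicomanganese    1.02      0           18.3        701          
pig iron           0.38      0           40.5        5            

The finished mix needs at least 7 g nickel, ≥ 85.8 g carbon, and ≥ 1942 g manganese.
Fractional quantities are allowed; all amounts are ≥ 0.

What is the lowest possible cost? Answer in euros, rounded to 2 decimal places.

€2.93

This is a linear program. Let x1 = kg of return scrap, x2 = kg of ferromanganese, x3 = kg of silicomanganese, x4 = kg of pig iron.
Minimize 0.14x1 + 1.16x2 + 1.02x3 + 0.38x4 s.t.:
  5x1 ≥ 7   (nickel)
  2.8x1 + 68.4x2 + 18.3x3 + 40.5x4 ≥ 85.8   (carbon)
  9x1 + 820x2 + 701x3 + 5x4 ≥ 1942   (manganese)
  x1, x2, x3, x4 ≥ 0.
At the optimum only return scrap, ferromanganese are positive (silicomanganese, pig iron = 0). Binding constraints: nickel and manganese.
So return scrap = 1.4 kg, ferromanganese = 2.353 kg.
Total cost: 0.14·1.4 + 1.16·2.353 = 2.9255.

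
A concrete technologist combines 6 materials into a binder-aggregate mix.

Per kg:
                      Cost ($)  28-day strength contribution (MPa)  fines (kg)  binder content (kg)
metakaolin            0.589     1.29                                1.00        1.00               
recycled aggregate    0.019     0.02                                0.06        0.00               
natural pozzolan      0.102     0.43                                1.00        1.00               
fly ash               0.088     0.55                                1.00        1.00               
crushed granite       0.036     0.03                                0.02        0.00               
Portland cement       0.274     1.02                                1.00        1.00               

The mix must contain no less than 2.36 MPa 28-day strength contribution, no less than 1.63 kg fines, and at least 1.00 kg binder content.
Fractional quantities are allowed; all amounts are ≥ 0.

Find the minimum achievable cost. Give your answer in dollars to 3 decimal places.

Let x1 = kg of metakaolin, x2 = kg of recycled aggregate, x3 = kg of natural pozzolan, x4 = kg of fly ash, x5 = kg of crushed granite, x6 = kg of Portland cement.
min 0.589x1 + 0.019x2 + 0.102x3 + 0.088x4 + 0.036x5 + 0.274x6 subject to:
  1.29x1 + 0.02x2 + 0.43x3 + 0.55x4 + 0.03x5 + 1.02x6 ≥ 2.36   (28-day strength contribution)
  1x1 + 0.06x2 + 1x3 + 1x4 + 0.02x5 + 1x6 ≥ 1.63   (fines)
  1x1 + 1x3 + 1x4 + 1x6 ≥ 1   (binder content)
  x1, x2, x3, x4, x5, x6 ≥ 0.
The optimal basis is {fly ash}; metakaolin, recycled aggregate, natural pozzolan, crushed granite, Portland cement drop out. The 28-day strength contribution requirement is met with equality.
So fly ash = 4.291 kg.
Objective = 0.088·4.291 = 0.37761.

$0.378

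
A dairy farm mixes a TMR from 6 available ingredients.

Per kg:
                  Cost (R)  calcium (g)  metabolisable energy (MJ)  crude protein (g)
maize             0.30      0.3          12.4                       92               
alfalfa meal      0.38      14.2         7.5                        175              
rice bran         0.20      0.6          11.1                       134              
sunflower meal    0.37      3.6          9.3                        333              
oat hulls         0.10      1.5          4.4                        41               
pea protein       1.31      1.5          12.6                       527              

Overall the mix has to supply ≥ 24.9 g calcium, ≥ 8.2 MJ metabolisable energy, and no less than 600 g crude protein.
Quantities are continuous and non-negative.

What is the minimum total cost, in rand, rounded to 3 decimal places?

R0.944

Treat it as an LP. Let x1 = kg of maize, x2 = kg of alfalfa meal, x3 = kg of rice bran, x4 = kg of sunflower meal, x5 = kg of oat hulls, x6 = kg of pea protein.
Minimise 0.3x1 + 0.38x2 + 0.2x3 + 0.37x4 + 0.1x5 + 1.31x6 s.t.:
  0.3x1 + 14.2x2 + 0.6x3 + 3.6x4 + 1.5x5 + 1.5x6 ≥ 24.9   (calcium)
  12.4x1 + 7.5x2 + 11.1x3 + 9.3x4 + 4.4x5 + 12.6x6 ≥ 8.2   (metabolisable energy)
  92x1 + 175x2 + 134x3 + 333x4 + 41x5 + 527x6 ≥ 600   (crude protein)
  x1, x2, x3, x4, x5, x6 ≥ 0.
At the optimum only alfalfa meal, sunflower meal are positive (maize, rice bran, oat hulls, pea protein = 0). The calcium and crude protein requirements are met with equality.
So alfalfa meal = 1.496 kg, sunflower meal = 1.016 kg.
Objective = 0.38·1.496 + 0.37·1.016 = 0.94440.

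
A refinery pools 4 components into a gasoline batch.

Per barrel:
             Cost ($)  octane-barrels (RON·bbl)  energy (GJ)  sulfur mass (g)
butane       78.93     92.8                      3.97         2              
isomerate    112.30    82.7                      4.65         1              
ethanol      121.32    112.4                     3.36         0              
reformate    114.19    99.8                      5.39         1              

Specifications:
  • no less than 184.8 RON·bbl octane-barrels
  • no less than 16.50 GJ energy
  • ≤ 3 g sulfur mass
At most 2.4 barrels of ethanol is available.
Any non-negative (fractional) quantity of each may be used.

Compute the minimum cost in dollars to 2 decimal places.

$354.49

Set it up as a linear program. Let x1 = barrels of butane, x2 = barrels of isomerate, x3 = barrels of ethanol, x4 = barrels of reformate.
Minimize 78.93x1 + 112.3x2 + 121.32x3 + 114.19x4 with:
  92.8x1 + 82.7x2 + 112.4x3 + 99.8x4 ≥ 184.8   (octane-barrels)
  3.97x1 + 4.65x2 + 3.36x3 + 5.39x4 ≥ 16.5   (energy)
  2x1 + 1x2 + 1x4 ≤ 3   (sulfur mass)
  x3 ≤ 2.4
  x1, x2, x3, x4 ≥ 0.
The minimum-cost mix takes nothing from butane, isomerate — only ethanol, reformate. Binding constraints: energy and sulfur mass.
Optimal quantities: ethanol = 0.098214 barrels, reformate = 3 barrels.
Objective = 121.32·0.098214 + 114.19·3 = 354.4853.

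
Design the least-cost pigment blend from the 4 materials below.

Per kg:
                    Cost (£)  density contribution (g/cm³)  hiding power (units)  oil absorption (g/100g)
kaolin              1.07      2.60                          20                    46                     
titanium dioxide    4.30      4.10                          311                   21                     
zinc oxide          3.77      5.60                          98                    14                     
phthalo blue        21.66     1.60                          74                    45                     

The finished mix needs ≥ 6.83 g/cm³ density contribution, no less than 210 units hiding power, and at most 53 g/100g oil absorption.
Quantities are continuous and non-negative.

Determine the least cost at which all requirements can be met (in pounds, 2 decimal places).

£4.78

Treat it as an LP. Let x1 = kg of kaolin, x2 = kg of titanium dioxide, x3 = kg of zinc oxide, x4 = kg of phthalo blue.
Minimize 1.07x1 + 4.3x2 + 3.77x3 + 21.66x4 subject to:
  2.6x1 + 4.1x2 + 5.6x3 + 1.6x4 ≥ 6.83   (density contribution)
  20x1 + 311x2 + 98x3 + 74x4 ≥ 210   (hiding power)
  46x1 + 21x2 + 14x3 + 45x4 ≤ 53   (oil absorption)
  x1, x2, x3, x4 ≥ 0.
The minimum-cost mix takes nothing from phthalo blue — only kaolin, titanium dioxide, zinc oxide. Binding constraints: density contribution, hiding power, oil absorption.
Solving gives x1 = 0.7838, x2 = 0.4617, x3 = 0.5177.
Total cost: 1.07·0.7838 + 4.3·0.4617 + 3.77·0.5177 = 4.7757.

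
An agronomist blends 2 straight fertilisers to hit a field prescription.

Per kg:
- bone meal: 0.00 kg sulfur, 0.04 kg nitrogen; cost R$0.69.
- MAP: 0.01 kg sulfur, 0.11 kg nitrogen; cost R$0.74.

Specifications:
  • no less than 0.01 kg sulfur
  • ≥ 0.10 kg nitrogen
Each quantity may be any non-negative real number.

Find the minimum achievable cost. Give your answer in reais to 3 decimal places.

R$0.740

Set it up as a linear program. Let x1 = kg of bone meal, x2 = kg of MAP.
Minimise 0.69x1 + 0.74x2 subject to:
  0.01x2 ≥ 0.01   (sulfur)
  0.04x1 + 0.11x2 ≥ 0.1   (nitrogen)
  x1, x2 ≥ 0.
The optimal basis is {MAP}; bone meal drops out. The sulfur requirement is met with equality.
Optimal quantities: MAP = 1 kg.
Hence cost = 0.74·1 = R$0.74000.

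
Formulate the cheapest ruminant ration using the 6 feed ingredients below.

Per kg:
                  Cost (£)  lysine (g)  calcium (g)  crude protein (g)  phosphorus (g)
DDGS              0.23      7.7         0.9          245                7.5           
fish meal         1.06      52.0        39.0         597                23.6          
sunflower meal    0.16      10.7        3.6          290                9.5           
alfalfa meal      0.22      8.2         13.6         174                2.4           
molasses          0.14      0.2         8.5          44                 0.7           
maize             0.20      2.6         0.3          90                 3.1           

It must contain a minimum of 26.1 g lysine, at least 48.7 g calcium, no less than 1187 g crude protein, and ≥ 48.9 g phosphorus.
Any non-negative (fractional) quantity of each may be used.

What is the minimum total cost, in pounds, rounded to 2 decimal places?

£1.25

Let x1 = kg of DDGS, x2 = kg of fish meal, x3 = kg of sunflower meal, x4 = kg of alfalfa meal, x5 = kg of molasses, x6 = kg of maize.
min 0.23x1 + 1.06x2 + 0.16x3 + 0.22x4 + 0.14x5 + 0.2x6 subject to:
  7.7x1 + 52x2 + 10.7x3 + 8.2x4 + 0.2x5 + 2.6x6 ≥ 26.1   (lysine)
  0.9x1 + 39x2 + 3.6x3 + 13.6x4 + 8.5x5 + 0.3x6 ≥ 48.7   (calcium)
  245x1 + 597x2 + 290x3 + 174x4 + 44x5 + 90x6 ≥ 1187   (crude protein)
  7.5x1 + 23.6x2 + 9.5x3 + 2.4x4 + 0.7x5 + 3.1x6 ≥ 48.9   (phosphorus)
  x1, x2, x3, x4, x5, x6 ≥ 0.
At the optimum only sunflower meal, alfalfa meal are positive (DDGS, fish meal, molasses, maize = 0). The calcium and phosphorus requirements are met with equality.
That vertex is x3 = 4.547, x4 = 2.377.
Cost = 0.16·4.547 + 0.22·2.377 = 1.2505.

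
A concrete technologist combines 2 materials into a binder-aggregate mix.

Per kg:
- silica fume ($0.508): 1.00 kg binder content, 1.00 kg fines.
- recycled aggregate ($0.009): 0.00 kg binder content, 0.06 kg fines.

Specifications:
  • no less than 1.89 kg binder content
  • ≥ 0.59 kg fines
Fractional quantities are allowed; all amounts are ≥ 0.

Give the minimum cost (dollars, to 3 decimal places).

Set it up as a linear program. Let x1 = kg of silica fume, x2 = kg of recycled aggregate.
min 0.508x1 + 0.009x2 subject to:
  1x1 ≥ 1.89   (binder content)
  1x1 + 0.06x2 ≥ 0.59   (fines)
  x1, x2 ≥ 0.
At the optimum only silica fume is positive (recycled aggregate = 0). Binding constraint: binder content.
That vertex is x1 = 1.89.
Hence cost = 0.508·1.89 = $0.96012.

$0.960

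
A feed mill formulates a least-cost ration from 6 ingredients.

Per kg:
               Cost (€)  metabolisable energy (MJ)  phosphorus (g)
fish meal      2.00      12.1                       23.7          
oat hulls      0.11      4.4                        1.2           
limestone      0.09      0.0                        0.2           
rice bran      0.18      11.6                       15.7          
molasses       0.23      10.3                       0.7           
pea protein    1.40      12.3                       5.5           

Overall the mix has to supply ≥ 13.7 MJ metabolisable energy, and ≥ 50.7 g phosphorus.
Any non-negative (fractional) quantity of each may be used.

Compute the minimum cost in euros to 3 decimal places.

€0.581

Treat it as an LP. Let x1 = kg of fish meal, x2 = kg of oat hulls, x3 = kg of limestone, x4 = kg of rice bran, x5 = kg of molasses, x6 = kg of pea protein.
min 2x1 + 0.11x2 + 0.09x3 + 0.18x4 + 0.23x5 + 1.4x6 s.t.:
  12.1x1 + 4.4x2 + 11.6x4 + 10.3x5 + 12.3x6 ≥ 13.7   (metabolisable energy)
  23.7x1 + 1.2x2 + 0.2x3 + 15.7x4 + 0.7x5 + 5.5x6 ≥ 50.7   (phosphorus)
  x1, x2, x3, x4, x5, x6 ≥ 0.
The minimum-cost mix takes nothing from fish meal, oat hulls, limestone, molasses, pea protein — only rice bran. The phosphorus requirement is met with equality.
Solving gives x4 = 3.229.
Hence cost = 0.18·3.229 = €0.58122.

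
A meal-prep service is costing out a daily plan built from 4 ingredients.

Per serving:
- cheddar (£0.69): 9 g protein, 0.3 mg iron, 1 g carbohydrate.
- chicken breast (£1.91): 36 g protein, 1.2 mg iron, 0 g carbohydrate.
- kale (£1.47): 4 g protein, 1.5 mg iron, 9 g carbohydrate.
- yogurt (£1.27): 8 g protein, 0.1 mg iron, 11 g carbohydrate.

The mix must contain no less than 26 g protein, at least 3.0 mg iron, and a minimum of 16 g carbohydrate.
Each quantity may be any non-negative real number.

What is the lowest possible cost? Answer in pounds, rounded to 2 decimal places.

Let x1 = servings of cheddar, x2 = servings of chicken breast, x3 = servings of kale, x4 = servings of yogurt.
Minimise 0.69x1 + 1.91x2 + 1.47x3 + 1.27x4 subject to:
  9x1 + 36x2 + 4x3 + 8x4 ≥ 26   (protein)
  0.3x1 + 1.2x2 + 1.5x3 + 0.1x4 ≥ 3   (iron)
  1x1 + 9x3 + 11x4 ≥ 16   (carbohydrate)
  x1, x2, x3, x4 ≥ 0.
The optimal basis is {chicken breast, kale, yogurt}; cheddar drops out. The protein, iron, carbohydrate requirements are met with equality.
Solving gives x2 = 0.5108, x3 = 1.581, x4 = 0.1613.
Objective = 1.91·0.5108 + 1.47·1.581 + 1.27·0.1613 = 3.5045.

£3.50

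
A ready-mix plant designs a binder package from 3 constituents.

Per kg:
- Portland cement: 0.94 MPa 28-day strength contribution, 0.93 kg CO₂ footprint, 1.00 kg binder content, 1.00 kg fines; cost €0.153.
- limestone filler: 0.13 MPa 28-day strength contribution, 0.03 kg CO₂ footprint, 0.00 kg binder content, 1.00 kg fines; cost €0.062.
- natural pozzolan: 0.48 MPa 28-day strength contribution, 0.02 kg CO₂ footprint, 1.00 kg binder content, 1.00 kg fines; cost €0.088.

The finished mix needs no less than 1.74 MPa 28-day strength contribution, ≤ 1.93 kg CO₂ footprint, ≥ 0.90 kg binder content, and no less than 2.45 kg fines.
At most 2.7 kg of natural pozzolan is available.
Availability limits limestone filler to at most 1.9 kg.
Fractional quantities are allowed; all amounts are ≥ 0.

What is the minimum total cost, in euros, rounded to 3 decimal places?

€0.295

Let x1 = kg of Portland cement, x2 = kg of limestone filler, x3 = kg of natural pozzolan.
Minimise 0.153x1 + 0.062x2 + 0.088x3 with:
  0.94x1 + 0.13x2 + 0.48x3 ≥ 1.74   (28-day strength contribution)
  0.93x1 + 0.03x2 + 0.02x3 ≤ 1.93   (CO₂ footprint)
  1x1 + 1x3 ≥ 0.9   (binder content)
  1x1 + 1x2 + 1x3 ≥ 2.45   (fines)
  x3 ≤ 2.7
  x2 ≤ 1.9
  x1, x2, x3 ≥ 0.
The minimum-cost mix takes nothing from limestone filler — only Portland cement, natural pozzolan. The 28-day strength contribution and fines requirements are met with equality.
Solving gives x1 = 1.226, x3 = 1.224.
Hence cost = 0.153·1.226 + 0.088·1.224 = €0.29529.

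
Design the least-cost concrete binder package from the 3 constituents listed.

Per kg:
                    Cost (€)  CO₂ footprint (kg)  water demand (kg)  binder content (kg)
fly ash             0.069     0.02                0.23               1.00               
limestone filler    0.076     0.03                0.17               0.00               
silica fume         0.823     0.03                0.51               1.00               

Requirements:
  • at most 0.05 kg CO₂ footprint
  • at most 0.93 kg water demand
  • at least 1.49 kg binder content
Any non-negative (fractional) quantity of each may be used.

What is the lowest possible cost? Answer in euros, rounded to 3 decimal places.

Let x1 = kg of fly ash, x2 = kg of limestone filler, x3 = kg of silica fume.
min 0.069x1 + 0.076x2 + 0.823x3 s.t.:
  0.02x1 + 0.03x2 + 0.03x3 ≤ 0.05   (CO₂ footprint)
  0.23x1 + 0.17x2 + 0.51x3 ≤ 0.93   (water demand)
  1x1 + 1x3 ≥ 1.49   (binder content)
  x1, x2, x3 ≥ 0.
The cheapest feasible vertex uses only fly ash; limestone filler, silica fume are not used. The binder content requirement is met with equality.
Solving gives x1 = 1.49.
Hence cost = 0.069·1.49 = €0.10281.

€0.103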